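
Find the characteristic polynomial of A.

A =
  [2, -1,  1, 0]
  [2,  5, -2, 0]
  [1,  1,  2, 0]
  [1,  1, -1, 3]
x^4 - 12*x^3 + 54*x^2 - 108*x + 81

Expanding det(x·I − A) (e.g. by cofactor expansion or by noting that A is similar to its Jordan form J, which has the same characteristic polynomial as A) gives
  χ_A(x) = x^4 - 12*x^3 + 54*x^2 - 108*x + 81
which factors as (x - 3)^4. The eigenvalues (with algebraic multiplicities) are λ = 3 with multiplicity 4.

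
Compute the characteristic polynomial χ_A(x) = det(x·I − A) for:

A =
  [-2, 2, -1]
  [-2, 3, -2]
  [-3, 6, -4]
x^3 + 3*x^2 + 3*x + 1

Expanding det(x·I − A) (e.g. by cofactor expansion or by noting that A is similar to its Jordan form J, which has the same characteristic polynomial as A) gives
  χ_A(x) = x^3 + 3*x^2 + 3*x + 1
which factors as (x + 1)^3. The eigenvalues (with algebraic multiplicities) are λ = -1 with multiplicity 3.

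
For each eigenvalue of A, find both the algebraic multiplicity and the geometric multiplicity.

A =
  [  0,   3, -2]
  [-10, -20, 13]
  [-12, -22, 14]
λ = -2: alg = 3, geom = 1

Step 1 — factor the characteristic polynomial to read off the algebraic multiplicities:
  χ_A(x) = (x + 2)^3

Step 2 — compute geometric multiplicities via the rank-nullity identity g(λ) = n − rank(A − λI):
  rank(A − (-2)·I) = 2, so dim ker(A − (-2)·I) = n − 2 = 1

Summary:
  λ = -2: algebraic multiplicity = 3, geometric multiplicity = 1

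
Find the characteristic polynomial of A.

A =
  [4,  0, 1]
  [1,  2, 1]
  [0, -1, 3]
x^3 - 9*x^2 + 27*x - 27

Expanding det(x·I − A) (e.g. by cofactor expansion or by noting that A is similar to its Jordan form J, which has the same characteristic polynomial as A) gives
  χ_A(x) = x^3 - 9*x^2 + 27*x - 27
which factors as (x - 3)^3. The eigenvalues (with algebraic multiplicities) are λ = 3 with multiplicity 3.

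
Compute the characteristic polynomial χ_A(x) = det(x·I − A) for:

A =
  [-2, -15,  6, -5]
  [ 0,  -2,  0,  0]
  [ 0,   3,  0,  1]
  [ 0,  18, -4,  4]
x^4 - 8*x^2 + 16

Expanding det(x·I − A) (e.g. by cofactor expansion or by noting that A is similar to its Jordan form J, which has the same characteristic polynomial as A) gives
  χ_A(x) = x^4 - 8*x^2 + 16
which factors as (x - 2)^2*(x + 2)^2. The eigenvalues (with algebraic multiplicities) are λ = -2 with multiplicity 2, λ = 2 with multiplicity 2.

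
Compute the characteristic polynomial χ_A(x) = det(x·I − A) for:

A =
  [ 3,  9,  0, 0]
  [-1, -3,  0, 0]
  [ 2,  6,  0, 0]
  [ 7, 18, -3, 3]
x^4 - 3*x^3

Expanding det(x·I − A) (e.g. by cofactor expansion or by noting that A is similar to its Jordan form J, which has the same characteristic polynomial as A) gives
  χ_A(x) = x^4 - 3*x^3
which factors as x^3*(x - 3). The eigenvalues (with algebraic multiplicities) are λ = 0 with multiplicity 3, λ = 3 with multiplicity 1.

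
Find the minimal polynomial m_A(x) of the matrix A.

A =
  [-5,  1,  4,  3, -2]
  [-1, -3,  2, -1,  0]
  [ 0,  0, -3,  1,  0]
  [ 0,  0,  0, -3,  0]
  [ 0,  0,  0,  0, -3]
x^4 + 14*x^3 + 73*x^2 + 168*x + 144

The characteristic polynomial is χ_A(x) = (x + 3)^3*(x + 4)^2, so the eigenvalues are known. The minimal polynomial is
  m_A(x) = Π_λ (x − λ)^{k_λ}
where k_λ is the size of the *largest* Jordan block for λ (equivalently, the smallest k with (A − λI)^k v = 0 for every generalised eigenvector v of λ).

  λ = -4: largest Jordan block has size 2, contributing (x + 4)^2
  λ = -3: largest Jordan block has size 2, contributing (x + 3)^2

So m_A(x) = (x + 3)^2*(x + 4)^2 = x^4 + 14*x^3 + 73*x^2 + 168*x + 144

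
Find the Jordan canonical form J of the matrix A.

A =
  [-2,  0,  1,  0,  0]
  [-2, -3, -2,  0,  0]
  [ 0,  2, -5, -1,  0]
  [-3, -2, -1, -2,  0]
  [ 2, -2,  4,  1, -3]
J_3(-3) ⊕ J_1(-3) ⊕ J_1(-3)

The characteristic polynomial is
  det(x·I − A) = x^5 + 15*x^4 + 90*x^3 + 270*x^2 + 405*x + 243 = (x + 3)^5

Eigenvalues and multiplicities (the geometric multiplicity of λ is n − rank(A − λI), which equals the number of Jordan blocks for λ):
  λ = -3: algebraic multiplicity = 5, geometric multiplicity = 3

Determining the block sizes for each eigenvalue:
  λ = -3: with am = 5 and gm = 3, the partition is not yet determined (e.g. several partitions of 5 into 3 parts exist). Let N = A − (-3)·I. Computing rank(N^1) = 2, rank(N^2) = 1, rank(N^3) = 0; the number of blocks of size ≥ j is rank(N^{j−1}) − rank(N^j), giving [3, 1, 1]. So we have 1 block(s) of size 3, 2 block(s) of size 1 → block sizes [3, 1, 1]

Assembling the blocks gives a Jordan form
J =
  [-3,  1,  0,  0,  0]
  [ 0, -3,  1,  0,  0]
  [ 0,  0, -3,  0,  0]
  [ 0,  0,  0, -3,  0]
  [ 0,  0,  0,  0, -3]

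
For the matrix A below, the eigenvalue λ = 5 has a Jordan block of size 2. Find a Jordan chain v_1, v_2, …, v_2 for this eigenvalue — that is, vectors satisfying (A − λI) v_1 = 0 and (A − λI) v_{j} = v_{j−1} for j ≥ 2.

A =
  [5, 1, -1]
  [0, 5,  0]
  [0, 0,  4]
A Jordan chain for λ = 5 of length 2:
v_1 = (1, 0, 0)ᵀ
v_2 = (0, 1, 0)ᵀ

Let N = A − (5)·I. We want v_2 with N^2 v_2 = 0 but N^1 v_2 ≠ 0; then v_{j-1} := N · v_j for j = 2, …, 2.

Pick v_2 = (0, 1, 0)ᵀ.
Then v_1 = N · v_2 = (1, 0, 0)ᵀ.

Sanity check: (A − (5)·I) v_1 = (0, 0, 0)ᵀ = 0. ✓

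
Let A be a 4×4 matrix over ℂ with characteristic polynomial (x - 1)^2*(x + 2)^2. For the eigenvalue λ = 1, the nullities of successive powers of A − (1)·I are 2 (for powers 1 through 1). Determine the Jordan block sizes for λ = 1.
Block sizes for λ = 1: [1, 1]

From the dimensions of kernels of powers, the number of Jordan blocks of size at least j is d_j − d_{j−1} where d_j = dim ker(N^j) (with d_0 = 0). Computing the differences gives [2].
The number of blocks of size exactly k is (#blocks of size ≥ k) − (#blocks of size ≥ k + 1), so the partition is: 2 block(s) of size 1.
In nonincreasing order the block sizes are [1, 1].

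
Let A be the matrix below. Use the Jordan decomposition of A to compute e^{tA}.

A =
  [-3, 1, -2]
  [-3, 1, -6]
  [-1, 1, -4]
e^{tA} =
  [-t*exp(-2*t) + exp(-2*t), t*exp(-2*t), -2*t*exp(-2*t)]
  [-3*t*exp(-2*t), 3*t*exp(-2*t) + exp(-2*t), -6*t*exp(-2*t)]
  [-t*exp(-2*t), t*exp(-2*t), -2*t*exp(-2*t) + exp(-2*t)]

Strategy: write A = P · J · P⁻¹ where J is a Jordan canonical form, so e^{tA} = P · e^{tJ} · P⁻¹, and e^{tJ} can be computed block-by-block.

A has Jordan form
J =
  [-2,  1,  0]
  [ 0, -2,  0]
  [ 0,  0, -2]
(up to reordering of blocks).

Per-block formulas:
  For a 1×1 block at λ = -2: exp(t · [-2]) = [e^(-2t)].
  For a 2×2 Jordan block J_2(-2): exp(t · J_2(-2)) = e^(-2t)·(I + t·N), where N is the 2×2 nilpotent shift.

After assembling e^{tJ} and conjugating by P, we get:

e^{tA} =
  [-t*exp(-2*t) + exp(-2*t), t*exp(-2*t), -2*t*exp(-2*t)]
  [-3*t*exp(-2*t), 3*t*exp(-2*t) + exp(-2*t), -6*t*exp(-2*t)]
  [-t*exp(-2*t), t*exp(-2*t), -2*t*exp(-2*t) + exp(-2*t)]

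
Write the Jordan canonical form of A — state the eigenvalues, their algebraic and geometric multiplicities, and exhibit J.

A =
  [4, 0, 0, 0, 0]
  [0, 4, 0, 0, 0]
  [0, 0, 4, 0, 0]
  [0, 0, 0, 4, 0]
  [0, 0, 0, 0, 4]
J_1(4) ⊕ J_1(4) ⊕ J_1(4) ⊕ J_1(4) ⊕ J_1(4)

The characteristic polynomial is
  det(x·I − A) = x^5 - 20*x^4 + 160*x^3 - 640*x^2 + 1280*x - 1024 = (x - 4)^5

Eigenvalues and multiplicities (the geometric multiplicity of λ is n − rank(A − λI), which equals the number of Jordan blocks for λ):
  λ = 4: algebraic multiplicity = 5, geometric multiplicity = 5

Determining the block sizes for each eigenvalue:
  λ = 4: gm = am = 5, so every block has size 1 → block sizes [1, 1, 1, 1, 1]

Assembling the blocks gives a Jordan form
J =
  [4, 0, 0, 0, 0]
  [0, 4, 0, 0, 0]
  [0, 0, 4, 0, 0]
  [0, 0, 0, 4, 0]
  [0, 0, 0, 0, 4]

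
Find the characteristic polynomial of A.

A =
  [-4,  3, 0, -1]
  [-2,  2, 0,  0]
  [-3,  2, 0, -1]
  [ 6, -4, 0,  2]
x^4

Expanding det(x·I − A) (e.g. by cofactor expansion or by noting that A is similar to its Jordan form J, which has the same characteristic polynomial as A) gives
  χ_A(x) = x^4
which factors as x^4. The eigenvalues (with algebraic multiplicities) are λ = 0 with multiplicity 4.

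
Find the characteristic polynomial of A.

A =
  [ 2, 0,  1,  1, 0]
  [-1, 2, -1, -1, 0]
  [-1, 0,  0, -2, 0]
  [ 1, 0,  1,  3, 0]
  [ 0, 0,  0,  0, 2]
x^5 - 9*x^4 + 32*x^3 - 56*x^2 + 48*x - 16

Expanding det(x·I − A) (e.g. by cofactor expansion or by noting that A is similar to its Jordan form J, which has the same characteristic polynomial as A) gives
  χ_A(x) = x^5 - 9*x^4 + 32*x^3 - 56*x^2 + 48*x - 16
which factors as (x - 2)^4*(x - 1). The eigenvalues (with algebraic multiplicities) are λ = 1 with multiplicity 1, λ = 2 with multiplicity 4.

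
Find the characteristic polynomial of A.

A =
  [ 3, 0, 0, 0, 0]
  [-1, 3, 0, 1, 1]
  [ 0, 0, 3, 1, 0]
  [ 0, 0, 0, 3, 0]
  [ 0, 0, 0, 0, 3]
x^5 - 15*x^4 + 90*x^3 - 270*x^2 + 405*x - 243

Expanding det(x·I − A) (e.g. by cofactor expansion or by noting that A is similar to its Jordan form J, which has the same characteristic polynomial as A) gives
  χ_A(x) = x^5 - 15*x^4 + 90*x^3 - 270*x^2 + 405*x - 243
which factors as (x - 3)^5. The eigenvalues (with algebraic multiplicities) are λ = 3 with multiplicity 5.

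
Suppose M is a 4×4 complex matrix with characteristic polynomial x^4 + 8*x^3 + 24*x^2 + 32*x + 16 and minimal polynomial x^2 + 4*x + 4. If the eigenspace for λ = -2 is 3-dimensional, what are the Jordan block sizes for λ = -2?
Block sizes for λ = -2: [2, 1, 1]

Step 1 — from the characteristic polynomial, algebraic multiplicity of λ = -2 is 4. From dim ker(M − (-2)·I) = 3, there are exactly 3 Jordan blocks for λ = -2.
Step 2 — from the minimal polynomial, the factor (x + 2)^2 tells us the largest block for λ = -2 has size 2.
Step 3 — with total size 4, 3 blocks, and largest block 2, the block sizes (in nonincreasing order) are [2, 1, 1].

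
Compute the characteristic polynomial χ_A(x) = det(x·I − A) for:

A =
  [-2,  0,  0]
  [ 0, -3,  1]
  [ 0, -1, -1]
x^3 + 6*x^2 + 12*x + 8

Expanding det(x·I − A) (e.g. by cofactor expansion or by noting that A is similar to its Jordan form J, which has the same characteristic polynomial as A) gives
  χ_A(x) = x^3 + 6*x^2 + 12*x + 8
which factors as (x + 2)^3. The eigenvalues (with algebraic multiplicities) are λ = -2 with multiplicity 3.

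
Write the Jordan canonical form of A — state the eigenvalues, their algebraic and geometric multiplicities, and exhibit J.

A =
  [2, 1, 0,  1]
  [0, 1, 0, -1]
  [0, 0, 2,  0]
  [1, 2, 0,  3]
J_3(2) ⊕ J_1(2)

The characteristic polynomial is
  det(x·I − A) = x^4 - 8*x^3 + 24*x^2 - 32*x + 16 = (x - 2)^4

Eigenvalues and multiplicities (the geometric multiplicity of λ is n − rank(A − λI), which equals the number of Jordan blocks for λ):
  λ = 2: algebraic multiplicity = 4, geometric multiplicity = 2

Determining the block sizes for each eigenvalue:
  λ = 2: with am = 4 and gm = 2, the partition is not yet determined (e.g. several partitions of 4 into 2 parts exist). Let N = A − (2)·I. Computing rank(N^1) = 2, rank(N^2) = 1, rank(N^3) = 0; the number of blocks of size ≥ j is rank(N^{j−1}) − rank(N^j), giving [2, 1, 1]. So we have 1 block(s) of size 3, 1 block(s) of size 1 → block sizes [3, 1]

Assembling the blocks gives a Jordan form
J =
  [2, 1, 0, 0]
  [0, 2, 1, 0]
  [0, 0, 2, 0]
  [0, 0, 0, 2]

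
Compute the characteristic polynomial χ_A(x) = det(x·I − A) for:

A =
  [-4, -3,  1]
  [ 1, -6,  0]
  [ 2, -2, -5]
x^3 + 15*x^2 + 75*x + 125

Expanding det(x·I − A) (e.g. by cofactor expansion or by noting that A is similar to its Jordan form J, which has the same characteristic polynomial as A) gives
  χ_A(x) = x^3 + 15*x^2 + 75*x + 125
which factors as (x + 5)^3. The eigenvalues (with algebraic multiplicities) are λ = -5 with multiplicity 3.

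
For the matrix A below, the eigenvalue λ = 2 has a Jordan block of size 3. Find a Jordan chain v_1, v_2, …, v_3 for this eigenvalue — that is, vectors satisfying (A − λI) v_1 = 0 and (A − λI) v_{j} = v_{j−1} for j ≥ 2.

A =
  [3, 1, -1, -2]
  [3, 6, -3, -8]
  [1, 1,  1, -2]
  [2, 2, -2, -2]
A Jordan chain for λ = 2 of length 3:
v_1 = (-1, -4, -1, -2)ᵀ
v_2 = (1, 3, 1, 2)ᵀ
v_3 = (1, 0, 0, 0)ᵀ

Let N = A − (2)·I. We want v_3 with N^3 v_3 = 0 but N^2 v_3 ≠ 0; then v_{j-1} := N · v_j for j = 3, …, 2.

Pick v_3 = (1, 0, 0, 0)ᵀ.
Then v_2 = N · v_3 = (1, 3, 1, 2)ᵀ.
Then v_1 = N · v_2 = (-1, -4, -1, -2)ᵀ.

Sanity check: (A − (2)·I) v_1 = (0, 0, 0, 0)ᵀ = 0. ✓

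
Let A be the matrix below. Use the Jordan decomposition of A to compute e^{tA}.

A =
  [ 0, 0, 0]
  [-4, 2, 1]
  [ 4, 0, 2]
e^{tA} =
  [1, 0, 0]
  [2*t*exp(2*t) - 3*exp(2*t) + 3, exp(2*t), t*exp(2*t)]
  [2*exp(2*t) - 2, 0, exp(2*t)]

Strategy: write A = P · J · P⁻¹ where J is a Jordan canonical form, so e^{tA} = P · e^{tJ} · P⁻¹, and e^{tJ} can be computed block-by-block.

A has Jordan form
J =
  [0, 0, 0]
  [0, 2, 1]
  [0, 0, 2]
(up to reordering of blocks).

Per-block formulas:
  For a 1×1 block at λ = 0: exp(t · [0]) = [e^(0t)].
  For a 2×2 Jordan block J_2(2): exp(t · J_2(2)) = e^(2t)·(I + t·N), where N is the 2×2 nilpotent shift.

After assembling e^{tJ} and conjugating by P, we get:

e^{tA} =
  [1, 0, 0]
  [2*t*exp(2*t) - 3*exp(2*t) + 3, exp(2*t), t*exp(2*t)]
  [2*exp(2*t) - 2, 0, exp(2*t)]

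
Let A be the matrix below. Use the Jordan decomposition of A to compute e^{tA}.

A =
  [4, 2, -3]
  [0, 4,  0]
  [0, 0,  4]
e^{tA} =
  [exp(4*t), 2*t*exp(4*t), -3*t*exp(4*t)]
  [0, exp(4*t), 0]
  [0, 0, exp(4*t)]

Strategy: write A = P · J · P⁻¹ where J is a Jordan canonical form, so e^{tA} = P · e^{tJ} · P⁻¹, and e^{tJ} can be computed block-by-block.

A has Jordan form
J =
  [4, 1, 0]
  [0, 4, 0]
  [0, 0, 4]
(up to reordering of blocks).

Per-block formulas:
  For a 2×2 Jordan block J_2(4): exp(t · J_2(4)) = e^(4t)·(I + t·N), where N is the 2×2 nilpotent shift.
  For a 1×1 block at λ = 4: exp(t · [4]) = [e^(4t)].

After assembling e^{tJ} and conjugating by P, we get:

e^{tA} =
  [exp(4*t), 2*t*exp(4*t), -3*t*exp(4*t)]
  [0, exp(4*t), 0]
  [0, 0, exp(4*t)]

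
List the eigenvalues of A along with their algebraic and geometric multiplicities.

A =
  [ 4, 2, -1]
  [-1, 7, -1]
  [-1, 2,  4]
λ = 5: alg = 3, geom = 2

Step 1 — factor the characteristic polynomial to read off the algebraic multiplicities:
  χ_A(x) = (x - 5)^3

Step 2 — compute geometric multiplicities via the rank-nullity identity g(λ) = n − rank(A − λI):
  rank(A − (5)·I) = 1, so dim ker(A − (5)·I) = n − 1 = 2

Summary:
  λ = 5: algebraic multiplicity = 3, geometric multiplicity = 2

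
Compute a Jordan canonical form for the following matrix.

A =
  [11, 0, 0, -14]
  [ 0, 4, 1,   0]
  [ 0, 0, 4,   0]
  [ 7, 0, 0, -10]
J_1(-3) ⊕ J_2(4) ⊕ J_1(4)

The characteristic polynomial is
  det(x·I − A) = x^4 - 9*x^3 + 12*x^2 + 80*x - 192 = (x - 4)^3*(x + 3)

Eigenvalues and multiplicities (the geometric multiplicity of λ is n − rank(A − λI), which equals the number of Jordan blocks for λ):
  λ = -3: algebraic multiplicity = 1, geometric multiplicity = 1
  λ = 4: algebraic multiplicity = 3, geometric multiplicity = 2

Determining the block sizes for each eigenvalue:
  λ = -3: one block (gm = 1), so the single block has size am = 1 → block sizes [1]
  λ = 4: 2 blocks summing to 3 forces exactly one block of size 2 and the rest size 1 → block sizes [2, 1]

Assembling the blocks gives a Jordan form
J =
  [-3, 0, 0, 0]
  [ 0, 4, 1, 0]
  [ 0, 0, 4, 0]
  [ 0, 0, 0, 4]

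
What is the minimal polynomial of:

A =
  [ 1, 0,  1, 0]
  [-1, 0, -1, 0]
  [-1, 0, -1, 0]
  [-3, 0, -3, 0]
x^2

The characteristic polynomial is χ_A(x) = x^4, so the eigenvalues are known. The minimal polynomial is
  m_A(x) = Π_λ (x − λ)^{k_λ}
where k_λ is the size of the *largest* Jordan block for λ (equivalently, the smallest k with (A − λI)^k v = 0 for every generalised eigenvector v of λ).

  λ = 0: largest Jordan block has size 2, contributing (x − 0)^2

So m_A(x) = x^2 = x^2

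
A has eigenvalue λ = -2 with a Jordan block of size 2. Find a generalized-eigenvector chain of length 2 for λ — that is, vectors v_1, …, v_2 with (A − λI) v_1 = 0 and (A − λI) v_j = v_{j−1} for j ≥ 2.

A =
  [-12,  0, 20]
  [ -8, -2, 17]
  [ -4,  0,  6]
A Jordan chain for λ = -2 of length 2:
v_1 = (0, 1, 0)ᵀ
v_2 = (2, 0, 1)ᵀ

Let N = A − (-2)·I. We want v_2 with N^2 v_2 = 0 but N^1 v_2 ≠ 0; then v_{j-1} := N · v_j for j = 2, …, 2.

Pick v_2 = (2, 0, 1)ᵀ.
Then v_1 = N · v_2 = (0, 1, 0)ᵀ.

Sanity check: (A − (-2)·I) v_1 = (0, 0, 0)ᵀ = 0. ✓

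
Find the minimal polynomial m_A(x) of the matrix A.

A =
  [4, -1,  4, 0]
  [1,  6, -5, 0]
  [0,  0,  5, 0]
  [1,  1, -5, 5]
x^3 - 15*x^2 + 75*x - 125

The characteristic polynomial is χ_A(x) = (x - 5)^4, so the eigenvalues are known. The minimal polynomial is
  m_A(x) = Π_λ (x − λ)^{k_λ}
where k_λ is the size of the *largest* Jordan block for λ (equivalently, the smallest k with (A − λI)^k v = 0 for every generalised eigenvector v of λ).

  λ = 5: largest Jordan block has size 3, contributing (x − 5)^3

So m_A(x) = (x - 5)^3 = x^3 - 15*x^2 + 75*x - 125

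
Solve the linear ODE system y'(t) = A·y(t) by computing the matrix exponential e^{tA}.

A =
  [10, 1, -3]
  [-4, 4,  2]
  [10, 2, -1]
e^{tA} =
  [4*t*exp(4*t) + 2*exp(5*t) - exp(4*t), t*exp(4*t), -2*t*exp(4*t) - exp(5*t) + exp(4*t)]
  [-4*exp(5*t) + 4*exp(4*t), exp(4*t), 2*exp(5*t) - 2*exp(4*t)]
  [8*t*exp(4*t) + 2*exp(5*t) - 2*exp(4*t), 2*t*exp(4*t), -4*t*exp(4*t) - exp(5*t) + 2*exp(4*t)]

Strategy: write A = P · J · P⁻¹ where J is a Jordan canonical form, so e^{tA} = P · e^{tJ} · P⁻¹, and e^{tJ} can be computed block-by-block.

A has Jordan form
J =
  [4, 1, 0]
  [0, 4, 0]
  [0, 0, 5]
(up to reordering of blocks).

Per-block formulas:
  For a 1×1 block at λ = 5: exp(t · [5]) = [e^(5t)].
  For a 2×2 Jordan block J_2(4): exp(t · J_2(4)) = e^(4t)·(I + t·N), where N is the 2×2 nilpotent shift.

After assembling e^{tJ} and conjugating by P, we get:

e^{tA} =
  [4*t*exp(4*t) + 2*exp(5*t) - exp(4*t), t*exp(4*t), -2*t*exp(4*t) - exp(5*t) + exp(4*t)]
  [-4*exp(5*t) + 4*exp(4*t), exp(4*t), 2*exp(5*t) - 2*exp(4*t)]
  [8*t*exp(4*t) + 2*exp(5*t) - 2*exp(4*t), 2*t*exp(4*t), -4*t*exp(4*t) - exp(5*t) + 2*exp(4*t)]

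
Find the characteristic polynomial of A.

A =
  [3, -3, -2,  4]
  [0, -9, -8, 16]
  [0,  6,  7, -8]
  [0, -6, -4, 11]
x^4 - 12*x^3 + 54*x^2 - 108*x + 81

Expanding det(x·I − A) (e.g. by cofactor expansion or by noting that A is similar to its Jordan form J, which has the same characteristic polynomial as A) gives
  χ_A(x) = x^4 - 12*x^3 + 54*x^2 - 108*x + 81
which factors as (x - 3)^4. The eigenvalues (with algebraic multiplicities) are λ = 3 with multiplicity 4.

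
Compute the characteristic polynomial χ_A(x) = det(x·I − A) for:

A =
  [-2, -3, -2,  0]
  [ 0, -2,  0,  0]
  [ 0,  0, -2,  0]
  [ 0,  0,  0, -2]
x^4 + 8*x^3 + 24*x^2 + 32*x + 16

Expanding det(x·I − A) (e.g. by cofactor expansion or by noting that A is similar to its Jordan form J, which has the same characteristic polynomial as A) gives
  χ_A(x) = x^4 + 8*x^3 + 24*x^2 + 32*x + 16
which factors as (x + 2)^4. The eigenvalues (with algebraic multiplicities) are λ = -2 with multiplicity 4.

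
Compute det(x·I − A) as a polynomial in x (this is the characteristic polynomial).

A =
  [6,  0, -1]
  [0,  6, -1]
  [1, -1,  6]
x^3 - 18*x^2 + 108*x - 216

Expanding det(x·I − A) (e.g. by cofactor expansion or by noting that A is similar to its Jordan form J, which has the same characteristic polynomial as A) gives
  χ_A(x) = x^3 - 18*x^2 + 108*x - 216
which factors as (x - 6)^3. The eigenvalues (with algebraic multiplicities) are λ = 6 with multiplicity 3.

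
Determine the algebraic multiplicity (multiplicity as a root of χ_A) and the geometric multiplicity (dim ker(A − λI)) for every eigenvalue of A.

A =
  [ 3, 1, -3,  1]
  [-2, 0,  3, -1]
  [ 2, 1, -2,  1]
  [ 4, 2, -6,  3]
λ = 1: alg = 4, geom = 3

Step 1 — factor the characteristic polynomial to read off the algebraic multiplicities:
  χ_A(x) = (x - 1)^4

Step 2 — compute geometric multiplicities via the rank-nullity identity g(λ) = n − rank(A − λI):
  rank(A − (1)·I) = 1, so dim ker(A − (1)·I) = n − 1 = 3

Summary:
  λ = 1: algebraic multiplicity = 4, geometric multiplicity = 3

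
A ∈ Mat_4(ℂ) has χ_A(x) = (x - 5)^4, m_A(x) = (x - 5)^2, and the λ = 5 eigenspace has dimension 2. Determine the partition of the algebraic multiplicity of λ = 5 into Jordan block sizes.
Block sizes for λ = 5: [2, 2]

Step 1 — from the characteristic polynomial, algebraic multiplicity of λ = 5 is 4. From dim ker(A − (5)·I) = 2, there are exactly 2 Jordan blocks for λ = 5.
Step 2 — from the minimal polynomial, the factor (x − 5)^2 tells us the largest block for λ = 5 has size 2.
Step 3 — with total size 4, 2 blocks, and largest block 2, the block sizes (in nonincreasing order) are [2, 2].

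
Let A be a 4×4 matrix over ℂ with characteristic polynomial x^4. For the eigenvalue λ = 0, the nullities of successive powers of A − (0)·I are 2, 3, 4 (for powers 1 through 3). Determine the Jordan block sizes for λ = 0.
Block sizes for λ = 0: [3, 1]

From the dimensions of kernels of powers, the number of Jordan blocks of size at least j is d_j − d_{j−1} where d_j = dim ker(N^j) (with d_0 = 0). Computing the differences gives [2, 1, 1].
The number of blocks of size exactly k is (#blocks of size ≥ k) − (#blocks of size ≥ k + 1), so the partition is: 1 block(s) of size 1, 1 block(s) of size 3.
In nonincreasing order the block sizes are [3, 1].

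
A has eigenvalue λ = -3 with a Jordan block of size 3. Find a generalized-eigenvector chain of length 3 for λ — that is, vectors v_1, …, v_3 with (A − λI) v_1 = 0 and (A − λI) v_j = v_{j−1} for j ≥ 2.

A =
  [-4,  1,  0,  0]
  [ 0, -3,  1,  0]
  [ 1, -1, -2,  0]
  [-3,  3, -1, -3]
A Jordan chain for λ = -3 of length 3:
v_1 = (1, 1, 0, 2)ᵀ
v_2 = (-1, 0, 1, -3)ᵀ
v_3 = (1, 0, 0, 0)ᵀ

Let N = A − (-3)·I. We want v_3 with N^3 v_3 = 0 but N^2 v_3 ≠ 0; then v_{j-1} := N · v_j for j = 3, …, 2.

Pick v_3 = (1, 0, 0, 0)ᵀ.
Then v_2 = N · v_3 = (-1, 0, 1, -3)ᵀ.
Then v_1 = N · v_2 = (1, 1, 0, 2)ᵀ.

Sanity check: (A − (-3)·I) v_1 = (0, 0, 0, 0)ᵀ = 0. ✓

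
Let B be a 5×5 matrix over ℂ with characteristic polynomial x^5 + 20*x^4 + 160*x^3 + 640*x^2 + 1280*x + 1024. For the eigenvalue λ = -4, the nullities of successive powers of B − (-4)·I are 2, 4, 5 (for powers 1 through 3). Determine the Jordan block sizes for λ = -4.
Block sizes for λ = -4: [3, 2]

From the dimensions of kernels of powers, the number of Jordan blocks of size at least j is d_j − d_{j−1} where d_j = dim ker(N^j) (with d_0 = 0). Computing the differences gives [2, 2, 1].
The number of blocks of size exactly k is (#blocks of size ≥ k) − (#blocks of size ≥ k + 1), so the partition is: 1 block(s) of size 2, 1 block(s) of size 3.
In nonincreasing order the block sizes are [3, 2].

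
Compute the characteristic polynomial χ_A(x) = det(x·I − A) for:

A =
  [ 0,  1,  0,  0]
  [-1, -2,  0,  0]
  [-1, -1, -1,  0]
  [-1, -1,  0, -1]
x^4 + 4*x^3 + 6*x^2 + 4*x + 1

Expanding det(x·I − A) (e.g. by cofactor expansion or by noting that A is similar to its Jordan form J, which has the same characteristic polynomial as A) gives
  χ_A(x) = x^4 + 4*x^3 + 6*x^2 + 4*x + 1
which factors as (x + 1)^4. The eigenvalues (with algebraic multiplicities) are λ = -1 with multiplicity 4.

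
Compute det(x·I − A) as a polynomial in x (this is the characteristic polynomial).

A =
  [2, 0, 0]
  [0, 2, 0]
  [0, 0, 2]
x^3 - 6*x^2 + 12*x - 8

Expanding det(x·I − A) (e.g. by cofactor expansion or by noting that A is similar to its Jordan form J, which has the same characteristic polynomial as A) gives
  χ_A(x) = x^3 - 6*x^2 + 12*x - 8
which factors as (x - 2)^3. The eigenvalues (with algebraic multiplicities) are λ = 2 with multiplicity 3.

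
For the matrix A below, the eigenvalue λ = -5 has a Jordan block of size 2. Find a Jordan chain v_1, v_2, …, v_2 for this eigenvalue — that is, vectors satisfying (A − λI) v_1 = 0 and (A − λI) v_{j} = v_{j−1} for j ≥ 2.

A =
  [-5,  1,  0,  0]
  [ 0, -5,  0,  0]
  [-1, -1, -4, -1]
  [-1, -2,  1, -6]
A Jordan chain for λ = -5 of length 2:
v_1 = (0, 0, -1, -1)ᵀ
v_2 = (1, 0, 0, 0)ᵀ

Let N = A − (-5)·I. We want v_2 with N^2 v_2 = 0 but N^1 v_2 ≠ 0; then v_{j-1} := N · v_j for j = 2, …, 2.

Pick v_2 = (1, 0, 0, 0)ᵀ.
Then v_1 = N · v_2 = (0, 0, -1, -1)ᵀ.

Sanity check: (A − (-5)·I) v_1 = (0, 0, 0, 0)ᵀ = 0. ✓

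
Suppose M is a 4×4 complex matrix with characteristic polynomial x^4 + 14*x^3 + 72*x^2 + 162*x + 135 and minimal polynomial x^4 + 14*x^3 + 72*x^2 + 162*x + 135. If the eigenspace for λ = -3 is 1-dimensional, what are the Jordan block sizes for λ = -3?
Block sizes for λ = -3: [3]

Step 1 — from the characteristic polynomial, algebraic multiplicity of λ = -3 is 3. From dim ker(M − (-3)·I) = 1, there are exactly 1 Jordan blocks for λ = -3.
Step 2 — from the minimal polynomial, the factor (x + 3)^3 tells us the largest block for λ = -3 has size 3.
Step 3 — with total size 3, 1 blocks, and largest block 3, the block sizes (in nonincreasing order) are [3].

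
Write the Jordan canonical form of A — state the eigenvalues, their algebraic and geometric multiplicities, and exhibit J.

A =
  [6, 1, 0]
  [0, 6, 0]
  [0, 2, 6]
J_2(6) ⊕ J_1(6)

The characteristic polynomial is
  det(x·I − A) = x^3 - 18*x^2 + 108*x - 216 = (x - 6)^3

Eigenvalues and multiplicities (the geometric multiplicity of λ is n − rank(A − λI), which equals the number of Jordan blocks for λ):
  λ = 6: algebraic multiplicity = 3, geometric multiplicity = 2

Determining the block sizes for each eigenvalue:
  λ = 6: 2 blocks summing to 3 forces exactly one block of size 2 and the rest size 1 → block sizes [2, 1]

Assembling the blocks gives a Jordan form
J =
  [6, 1, 0]
  [0, 6, 0]
  [0, 0, 6]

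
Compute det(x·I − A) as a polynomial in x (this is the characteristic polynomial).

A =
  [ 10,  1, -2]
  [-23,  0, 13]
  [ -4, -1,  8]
x^3 - 18*x^2 + 108*x - 216

Expanding det(x·I − A) (e.g. by cofactor expansion or by noting that A is similar to its Jordan form J, which has the same characteristic polynomial as A) gives
  χ_A(x) = x^3 - 18*x^2 + 108*x - 216
which factors as (x - 6)^3. The eigenvalues (with algebraic multiplicities) are λ = 6 with multiplicity 3.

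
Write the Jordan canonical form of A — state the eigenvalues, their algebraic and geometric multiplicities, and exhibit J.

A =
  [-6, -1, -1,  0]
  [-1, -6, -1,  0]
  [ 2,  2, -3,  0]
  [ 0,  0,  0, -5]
J_2(-5) ⊕ J_1(-5) ⊕ J_1(-5)

The characteristic polynomial is
  det(x·I − A) = x^4 + 20*x^3 + 150*x^2 + 500*x + 625 = (x + 5)^4

Eigenvalues and multiplicities (the geometric multiplicity of λ is n − rank(A − λI), which equals the number of Jordan blocks for λ):
  λ = -5: algebraic multiplicity = 4, geometric multiplicity = 3

Determining the block sizes for each eigenvalue:
  λ = -5: 3 blocks summing to 4 forces exactly one block of size 2 and the rest size 1 → block sizes [2, 1, 1]

Assembling the blocks gives a Jordan form
J =
  [-5,  1,  0,  0]
  [ 0, -5,  0,  0]
  [ 0,  0, -5,  0]
  [ 0,  0,  0, -5]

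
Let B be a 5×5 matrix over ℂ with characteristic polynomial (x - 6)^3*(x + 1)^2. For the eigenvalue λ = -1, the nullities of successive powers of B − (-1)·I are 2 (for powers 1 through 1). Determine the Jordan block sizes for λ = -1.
Block sizes for λ = -1: [1, 1]

From the dimensions of kernels of powers, the number of Jordan blocks of size at least j is d_j − d_{j−1} where d_j = dim ker(N^j) (with d_0 = 0). Computing the differences gives [2].
The number of blocks of size exactly k is (#blocks of size ≥ k) − (#blocks of size ≥ k + 1), so the partition is: 2 block(s) of size 1.
In nonincreasing order the block sizes are [1, 1].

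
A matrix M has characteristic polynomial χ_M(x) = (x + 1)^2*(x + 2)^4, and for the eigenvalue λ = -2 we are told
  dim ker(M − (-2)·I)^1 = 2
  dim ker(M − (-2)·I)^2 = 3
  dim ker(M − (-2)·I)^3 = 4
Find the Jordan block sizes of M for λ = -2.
Block sizes for λ = -2: [3, 1]

From the dimensions of kernels of powers, the number of Jordan blocks of size at least j is d_j − d_{j−1} where d_j = dim ker(N^j) (with d_0 = 0). Computing the differences gives [2, 1, 1].
The number of blocks of size exactly k is (#blocks of size ≥ k) − (#blocks of size ≥ k + 1), so the partition is: 1 block(s) of size 1, 1 block(s) of size 3.
In nonincreasing order the block sizes are [3, 1].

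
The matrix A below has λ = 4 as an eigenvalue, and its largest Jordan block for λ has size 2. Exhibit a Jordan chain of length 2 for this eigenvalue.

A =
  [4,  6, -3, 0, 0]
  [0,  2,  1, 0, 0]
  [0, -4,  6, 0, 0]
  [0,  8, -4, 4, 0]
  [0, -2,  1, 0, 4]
A Jordan chain for λ = 4 of length 2:
v_1 = (6, -2, -4, 8, -2)ᵀ
v_2 = (0, 1, 0, 0, 0)ᵀ

Let N = A − (4)·I. We want v_2 with N^2 v_2 = 0 but N^1 v_2 ≠ 0; then v_{j-1} := N · v_j for j = 2, …, 2.

Pick v_2 = (0, 1, 0, 0, 0)ᵀ.
Then v_1 = N · v_2 = (6, -2, -4, 8, -2)ᵀ.

Sanity check: (A − (4)·I) v_1 = (0, 0, 0, 0, 0)ᵀ = 0. ✓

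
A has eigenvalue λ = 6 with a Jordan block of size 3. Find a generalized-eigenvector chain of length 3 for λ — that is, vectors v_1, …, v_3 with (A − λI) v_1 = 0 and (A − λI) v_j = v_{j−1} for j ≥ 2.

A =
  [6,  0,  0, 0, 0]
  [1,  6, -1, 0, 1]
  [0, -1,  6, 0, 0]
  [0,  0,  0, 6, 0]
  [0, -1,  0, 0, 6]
A Jordan chain for λ = 6 of length 3:
v_1 = (0, 0, -1, 0, -1)ᵀ
v_2 = (0, 1, 0, 0, 0)ᵀ
v_3 = (1, 0, 0, 0, 0)ᵀ

Let N = A − (6)·I. We want v_3 with N^3 v_3 = 0 but N^2 v_3 ≠ 0; then v_{j-1} := N · v_j for j = 3, …, 2.

Pick v_3 = (1, 0, 0, 0, 0)ᵀ.
Then v_2 = N · v_3 = (0, 1, 0, 0, 0)ᵀ.
Then v_1 = N · v_2 = (0, 0, -1, 0, -1)ᵀ.

Sanity check: (A − (6)·I) v_1 = (0, 0, 0, 0, 0)ᵀ = 0. ✓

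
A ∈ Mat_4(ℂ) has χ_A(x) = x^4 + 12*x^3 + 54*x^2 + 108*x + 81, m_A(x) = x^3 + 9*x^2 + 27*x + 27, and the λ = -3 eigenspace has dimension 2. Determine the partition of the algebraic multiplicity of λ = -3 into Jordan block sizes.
Block sizes for λ = -3: [3, 1]

Step 1 — from the characteristic polynomial, algebraic multiplicity of λ = -3 is 4. From dim ker(A − (-3)·I) = 2, there are exactly 2 Jordan blocks for λ = -3.
Step 2 — from the minimal polynomial, the factor (x + 3)^3 tells us the largest block for λ = -3 has size 3.
Step 3 — with total size 4, 2 blocks, and largest block 3, the block sizes (in nonincreasing order) are [3, 1].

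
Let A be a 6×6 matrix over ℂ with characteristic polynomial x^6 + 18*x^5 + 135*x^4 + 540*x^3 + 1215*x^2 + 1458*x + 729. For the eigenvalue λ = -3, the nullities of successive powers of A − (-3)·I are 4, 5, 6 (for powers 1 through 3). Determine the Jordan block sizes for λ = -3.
Block sizes for λ = -3: [3, 1, 1, 1]

From the dimensions of kernels of powers, the number of Jordan blocks of size at least j is d_j − d_{j−1} where d_j = dim ker(N^j) (with d_0 = 0). Computing the differences gives [4, 1, 1].
The number of blocks of size exactly k is (#blocks of size ≥ k) − (#blocks of size ≥ k + 1), so the partition is: 3 block(s) of size 1, 1 block(s) of size 3.
In nonincreasing order the block sizes are [3, 1, 1, 1].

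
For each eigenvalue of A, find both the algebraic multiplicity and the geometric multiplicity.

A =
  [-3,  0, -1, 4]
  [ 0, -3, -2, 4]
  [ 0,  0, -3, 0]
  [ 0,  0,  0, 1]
λ = -3: alg = 3, geom = 2; λ = 1: alg = 1, geom = 1

Step 1 — factor the characteristic polynomial to read off the algebraic multiplicities:
  χ_A(x) = (x - 1)*(x + 3)^3

Step 2 — compute geometric multiplicities via the rank-nullity identity g(λ) = n − rank(A − λI):
  rank(A − (-3)·I) = 2, so dim ker(A − (-3)·I) = n − 2 = 2
  rank(A − (1)·I) = 3, so dim ker(A − (1)·I) = n − 3 = 1

Summary:
  λ = -3: algebraic multiplicity = 3, geometric multiplicity = 2
  λ = 1: algebraic multiplicity = 1, geometric multiplicity = 1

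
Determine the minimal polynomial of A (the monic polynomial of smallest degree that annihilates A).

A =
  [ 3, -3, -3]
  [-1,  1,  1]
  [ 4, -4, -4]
x^2

The characteristic polynomial is χ_A(x) = x^3, so the eigenvalues are known. The minimal polynomial is
  m_A(x) = Π_λ (x − λ)^{k_λ}
where k_λ is the size of the *largest* Jordan block for λ (equivalently, the smallest k with (A − λI)^k v = 0 for every generalised eigenvector v of λ).

  λ = 0: largest Jordan block has size 2, contributing (x − 0)^2

So m_A(x) = x^2 = x^2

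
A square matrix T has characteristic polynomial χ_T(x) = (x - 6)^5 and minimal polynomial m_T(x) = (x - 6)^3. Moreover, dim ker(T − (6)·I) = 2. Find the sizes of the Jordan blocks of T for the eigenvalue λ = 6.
Block sizes for λ = 6: [3, 2]

Step 1 — from the characteristic polynomial, algebraic multiplicity of λ = 6 is 5. From dim ker(T − (6)·I) = 2, there are exactly 2 Jordan blocks for λ = 6.
Step 2 — from the minimal polynomial, the factor (x − 6)^3 tells us the largest block for λ = 6 has size 3.
Step 3 — with total size 5, 2 blocks, and largest block 3, the block sizes (in nonincreasing order) are [3, 2].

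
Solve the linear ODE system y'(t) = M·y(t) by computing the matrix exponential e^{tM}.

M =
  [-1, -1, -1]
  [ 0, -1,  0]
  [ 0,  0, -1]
e^{tM} =
  [exp(-t), -t*exp(-t), -t*exp(-t)]
  [0, exp(-t), 0]
  [0, 0, exp(-t)]

Strategy: write M = P · J · P⁻¹ where J is a Jordan canonical form, so e^{tM} = P · e^{tJ} · P⁻¹, and e^{tJ} can be computed block-by-block.

M has Jordan form
J =
  [-1,  1,  0]
  [ 0, -1,  0]
  [ 0,  0, -1]
(up to reordering of blocks).

Per-block formulas:
  For a 1×1 block at λ = -1: exp(t · [-1]) = [e^(-1t)].
  For a 2×2 Jordan block J_2(-1): exp(t · J_2(-1)) = e^(-1t)·(I + t·N), where N is the 2×2 nilpotent shift.

After assembling e^{tJ} and conjugating by P, we get:

e^{tM} =
  [exp(-t), -t*exp(-t), -t*exp(-t)]
  [0, exp(-t), 0]
  [0, 0, exp(-t)]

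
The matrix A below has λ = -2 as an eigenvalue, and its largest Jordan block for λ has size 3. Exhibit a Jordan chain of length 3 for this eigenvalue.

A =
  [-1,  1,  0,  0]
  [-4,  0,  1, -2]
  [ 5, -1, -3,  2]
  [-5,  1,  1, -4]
A Jordan chain for λ = -2 of length 3:
v_1 = (-3, 3, -6, 6)ᵀ
v_2 = (1, -4, 5, -5)ᵀ
v_3 = (1, 0, 0, 0)ᵀ

Let N = A − (-2)·I. We want v_3 with N^3 v_3 = 0 but N^2 v_3 ≠ 0; then v_{j-1} := N · v_j for j = 3, …, 2.

Pick v_3 = (1, 0, 0, 0)ᵀ.
Then v_2 = N · v_3 = (1, -4, 5, -5)ᵀ.
Then v_1 = N · v_2 = (-3, 3, -6, 6)ᵀ.

Sanity check: (A − (-2)·I) v_1 = (0, 0, 0, 0)ᵀ = 0. ✓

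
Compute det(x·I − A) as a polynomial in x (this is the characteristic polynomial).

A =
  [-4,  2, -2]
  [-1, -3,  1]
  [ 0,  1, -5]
x^3 + 12*x^2 + 48*x + 64

Expanding det(x·I − A) (e.g. by cofactor expansion or by noting that A is similar to its Jordan form J, which has the same characteristic polynomial as A) gives
  χ_A(x) = x^3 + 12*x^2 + 48*x + 64
which factors as (x + 4)^3. The eigenvalues (with algebraic multiplicities) are λ = -4 with multiplicity 3.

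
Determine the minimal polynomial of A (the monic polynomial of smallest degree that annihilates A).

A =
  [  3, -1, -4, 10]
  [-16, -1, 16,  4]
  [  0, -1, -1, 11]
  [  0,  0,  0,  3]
x^4 - 4*x^3 - 2*x^2 + 12*x + 9

The characteristic polynomial is χ_A(x) = (x - 3)^2*(x + 1)^2, so the eigenvalues are known. The minimal polynomial is
  m_A(x) = Π_λ (x − λ)^{k_λ}
where k_λ is the size of the *largest* Jordan block for λ (equivalently, the smallest k with (A − λI)^k v = 0 for every generalised eigenvector v of λ).

  λ = -1: largest Jordan block has size 2, contributing (x + 1)^2
  λ = 3: largest Jordan block has size 2, contributing (x − 3)^2

So m_A(x) = (x - 3)^2*(x + 1)^2 = x^4 - 4*x^3 - 2*x^2 + 12*x + 9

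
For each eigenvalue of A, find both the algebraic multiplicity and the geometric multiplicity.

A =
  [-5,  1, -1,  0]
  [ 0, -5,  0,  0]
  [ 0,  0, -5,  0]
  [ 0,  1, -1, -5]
λ = -5: alg = 4, geom = 3

Step 1 — factor the characteristic polynomial to read off the algebraic multiplicities:
  χ_A(x) = (x + 5)^4

Step 2 — compute geometric multiplicities via the rank-nullity identity g(λ) = n − rank(A − λI):
  rank(A − (-5)·I) = 1, so dim ker(A − (-5)·I) = n − 1 = 3

Summary:
  λ = -5: algebraic multiplicity = 4, geometric multiplicity = 3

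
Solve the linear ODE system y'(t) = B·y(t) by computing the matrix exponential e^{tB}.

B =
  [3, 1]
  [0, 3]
e^{tB} =
  [exp(3*t), t*exp(3*t)]
  [0, exp(3*t)]

Strategy: write B = P · J · P⁻¹ where J is a Jordan canonical form, so e^{tB} = P · e^{tJ} · P⁻¹, and e^{tJ} can be computed block-by-block.

B has Jordan form
J =
  [3, 1]
  [0, 3]
(up to reordering of blocks).

Per-block formulas:
  For a 2×2 Jordan block J_2(3): exp(t · J_2(3)) = e^(3t)·(I + t·N), where N is the 2×2 nilpotent shift.

After assembling e^{tJ} and conjugating by P, we get:

e^{tB} =
  [exp(3*t), t*exp(3*t)]
  [0, exp(3*t)]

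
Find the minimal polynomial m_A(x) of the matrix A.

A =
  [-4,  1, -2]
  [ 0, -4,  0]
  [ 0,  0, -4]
x^2 + 8*x + 16

The characteristic polynomial is χ_A(x) = (x + 4)^3, so the eigenvalues are known. The minimal polynomial is
  m_A(x) = Π_λ (x − λ)^{k_λ}
where k_λ is the size of the *largest* Jordan block for λ (equivalently, the smallest k with (A − λI)^k v = 0 for every generalised eigenvector v of λ).

  λ = -4: largest Jordan block has size 2, contributing (x + 4)^2

So m_A(x) = (x + 4)^2 = x^2 + 8*x + 16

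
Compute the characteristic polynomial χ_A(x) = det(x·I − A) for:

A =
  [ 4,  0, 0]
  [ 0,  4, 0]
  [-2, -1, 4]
x^3 - 12*x^2 + 48*x - 64

Expanding det(x·I − A) (e.g. by cofactor expansion or by noting that A is similar to its Jordan form J, which has the same characteristic polynomial as A) gives
  χ_A(x) = x^3 - 12*x^2 + 48*x - 64
which factors as (x - 4)^3. The eigenvalues (with algebraic multiplicities) are λ = 4 with multiplicity 3.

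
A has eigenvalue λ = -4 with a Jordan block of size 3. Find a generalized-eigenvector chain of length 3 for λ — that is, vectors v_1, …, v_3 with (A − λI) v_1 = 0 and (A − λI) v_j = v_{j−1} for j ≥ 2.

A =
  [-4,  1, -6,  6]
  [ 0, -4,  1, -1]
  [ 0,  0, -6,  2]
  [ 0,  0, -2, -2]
A Jordan chain for λ = -4 of length 3:
v_1 = (1, 0, 0, 0)ᵀ
v_2 = (-6, 1, -2, -2)ᵀ
v_3 = (0, 0, 1, 0)ᵀ

Let N = A − (-4)·I. We want v_3 with N^3 v_3 = 0 but N^2 v_3 ≠ 0; then v_{j-1} := N · v_j for j = 3, …, 2.

Pick v_3 = (0, 0, 1, 0)ᵀ.
Then v_2 = N · v_3 = (-6, 1, -2, -2)ᵀ.
Then v_1 = N · v_2 = (1, 0, 0, 0)ᵀ.

Sanity check: (A − (-4)·I) v_1 = (0, 0, 0, 0)ᵀ = 0. ✓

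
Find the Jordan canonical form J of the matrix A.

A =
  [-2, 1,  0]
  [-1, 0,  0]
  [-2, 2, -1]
J_2(-1) ⊕ J_1(-1)

The characteristic polynomial is
  det(x·I − A) = x^3 + 3*x^2 + 3*x + 1 = (x + 1)^3

Eigenvalues and multiplicities (the geometric multiplicity of λ is n − rank(A − λI), which equals the number of Jordan blocks for λ):
  λ = -1: algebraic multiplicity = 3, geometric multiplicity = 2

Determining the block sizes for each eigenvalue:
  λ = -1: 2 blocks summing to 3 forces exactly one block of size 2 and the rest size 1 → block sizes [2, 1]

Assembling the blocks gives a Jordan form
J =
  [-1,  1,  0]
  [ 0, -1,  0]
  [ 0,  0, -1]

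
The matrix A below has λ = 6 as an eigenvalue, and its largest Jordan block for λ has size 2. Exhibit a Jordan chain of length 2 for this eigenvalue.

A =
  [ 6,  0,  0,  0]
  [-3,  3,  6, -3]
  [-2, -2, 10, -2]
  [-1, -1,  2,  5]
A Jordan chain for λ = 6 of length 2:
v_1 = (0, -3, -2, -1)ᵀ
v_2 = (1, 0, 0, 0)ᵀ

Let N = A − (6)·I. We want v_2 with N^2 v_2 = 0 but N^1 v_2 ≠ 0; then v_{j-1} := N · v_j for j = 2, …, 2.

Pick v_2 = (1, 0, 0, 0)ᵀ.
Then v_1 = N · v_2 = (0, -3, -2, -1)ᵀ.

Sanity check: (A − (6)·I) v_1 = (0, 0, 0, 0)ᵀ = 0. ✓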